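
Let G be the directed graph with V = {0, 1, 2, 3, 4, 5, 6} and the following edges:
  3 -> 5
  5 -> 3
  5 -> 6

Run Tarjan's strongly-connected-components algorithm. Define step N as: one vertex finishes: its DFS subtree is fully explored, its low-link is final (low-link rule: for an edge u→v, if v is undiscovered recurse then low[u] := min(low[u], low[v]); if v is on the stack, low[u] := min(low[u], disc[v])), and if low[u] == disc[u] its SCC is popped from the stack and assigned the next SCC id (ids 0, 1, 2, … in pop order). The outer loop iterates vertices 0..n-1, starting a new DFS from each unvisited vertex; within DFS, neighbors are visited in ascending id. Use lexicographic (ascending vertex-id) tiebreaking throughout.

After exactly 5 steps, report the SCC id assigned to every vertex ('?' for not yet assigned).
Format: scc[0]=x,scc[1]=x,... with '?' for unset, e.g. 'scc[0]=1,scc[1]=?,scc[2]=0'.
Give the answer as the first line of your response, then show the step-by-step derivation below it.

scc[0]=0,scc[1]=1,scc[2]=2,scc[3]=?,scc[4]=?,scc[5]=?,scc[6]=3

step 1: low=(low[0]=0,low[1]=?,low[2]=?,low[3]=?,low[4]=?,low[5]=?,low[6]=?); scc=(scc[0]=0,scc[1]=?,scc[2]=?,scc[3]=?,scc[4]=?,scc[5]=?,scc[6]=?)
step 2: low=(low[0]=0,low[1]=1,low[2]=?,low[3]=?,low[4]=?,low[5]=?,low[6]=?); scc=(scc[0]=0,scc[1]=1,scc[2]=?,scc[3]=?,scc[4]=?,scc[5]=?,scc[6]=?)
step 3: low=(low[0]=0,low[1]=1,low[2]=2,low[3]=?,low[4]=?,low[5]=?,low[6]=?); scc=(scc[0]=0,scc[1]=1,scc[2]=2,scc[3]=?,scc[4]=?,scc[5]=?,scc[6]=?)
step 4: low=(low[0]=0,low[1]=1,low[2]=2,low[3]=3,low[4]=?,low[5]=3,low[6]=5); scc=(scc[0]=0,scc[1]=1,scc[2]=2,scc[3]=?,scc[4]=?,scc[5]=?,scc[6]=3)
step 5: low=(low[0]=0,low[1]=1,low[2]=2,low[3]=3,low[4]=?,low[5]=3,low[6]=5); scc=(scc[0]=0,scc[1]=1,scc[2]=2,scc[3]=?,scc[4]=?,scc[5]=?,scc[6]=3)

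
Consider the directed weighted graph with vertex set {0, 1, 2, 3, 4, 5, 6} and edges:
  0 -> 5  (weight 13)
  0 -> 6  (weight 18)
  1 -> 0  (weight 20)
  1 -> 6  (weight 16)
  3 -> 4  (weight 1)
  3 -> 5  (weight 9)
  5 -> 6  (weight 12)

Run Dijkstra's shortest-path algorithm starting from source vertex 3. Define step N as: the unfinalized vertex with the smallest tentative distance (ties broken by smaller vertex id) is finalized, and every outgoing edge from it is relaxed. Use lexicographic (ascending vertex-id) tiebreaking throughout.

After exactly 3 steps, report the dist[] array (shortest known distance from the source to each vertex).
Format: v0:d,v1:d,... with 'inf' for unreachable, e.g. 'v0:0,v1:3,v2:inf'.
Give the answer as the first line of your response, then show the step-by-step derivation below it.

v0:inf,v1:inf,v2:inf,v3:0,v4:1,v5:9,v6:21

step 1: dist = v0:inf,v1:inf,v2:inf,v3:0,v4:1,v5:9,v6:inf
step 2: dist = v0:inf,v1:inf,v2:inf,v3:0,v4:1,v5:9,v6:inf
step 3: dist = v0:inf,v1:inf,v2:inf,v3:0,v4:1,v5:9,v6:21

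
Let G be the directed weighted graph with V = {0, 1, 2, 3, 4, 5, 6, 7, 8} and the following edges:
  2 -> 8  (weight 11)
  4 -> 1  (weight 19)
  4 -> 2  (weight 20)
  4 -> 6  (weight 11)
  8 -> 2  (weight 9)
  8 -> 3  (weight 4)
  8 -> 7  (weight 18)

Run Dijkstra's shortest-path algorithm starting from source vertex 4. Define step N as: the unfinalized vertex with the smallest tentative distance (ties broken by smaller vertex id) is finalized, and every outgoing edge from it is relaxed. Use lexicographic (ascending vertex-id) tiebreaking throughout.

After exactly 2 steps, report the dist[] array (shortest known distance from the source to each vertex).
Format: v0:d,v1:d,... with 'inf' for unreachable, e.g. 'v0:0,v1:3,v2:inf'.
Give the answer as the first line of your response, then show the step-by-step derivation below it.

v0:inf,v1:19,v2:20,v3:inf,v4:0,v5:inf,v6:11,v7:inf,v8:inf

step 1: dist = v0:inf,v1:19,v2:20,v3:inf,v4:0,v5:inf,v6:11,v7:inf,v8:inf
step 2: dist = v0:inf,v1:19,v2:20,v3:inf,v4:0,v5:inf,v6:11,v7:inf,v8:inf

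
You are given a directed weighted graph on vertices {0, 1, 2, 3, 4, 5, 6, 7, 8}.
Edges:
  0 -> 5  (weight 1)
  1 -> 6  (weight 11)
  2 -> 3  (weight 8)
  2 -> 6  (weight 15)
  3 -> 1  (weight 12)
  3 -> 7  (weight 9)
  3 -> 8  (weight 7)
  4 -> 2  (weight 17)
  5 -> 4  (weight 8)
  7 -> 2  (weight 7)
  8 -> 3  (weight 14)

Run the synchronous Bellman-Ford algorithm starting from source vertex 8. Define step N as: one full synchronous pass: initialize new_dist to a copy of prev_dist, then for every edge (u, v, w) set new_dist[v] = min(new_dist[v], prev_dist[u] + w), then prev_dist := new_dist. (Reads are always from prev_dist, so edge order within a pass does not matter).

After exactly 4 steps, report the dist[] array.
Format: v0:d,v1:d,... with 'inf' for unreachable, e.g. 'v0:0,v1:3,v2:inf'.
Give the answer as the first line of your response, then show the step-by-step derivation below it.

v0:inf,v1:26,v2:30,v3:14,v4:inf,v5:inf,v6:37,v7:23,v8:0

step 1: dist = v0:inf,v1:inf,v2:inf,v3:14,v4:inf,v5:inf,v6:inf,v7:inf,v8:0
step 2: dist = v0:inf,v1:26,v2:inf,v3:14,v4:inf,v5:inf,v6:inf,v7:23,v8:0
step 3: dist = v0:inf,v1:26,v2:30,v3:14,v4:inf,v5:inf,v6:37,v7:23,v8:0
step 4: dist = v0:inf,v1:26,v2:30,v3:14,v4:inf,v5:inf,v6:37,v7:23,v8:0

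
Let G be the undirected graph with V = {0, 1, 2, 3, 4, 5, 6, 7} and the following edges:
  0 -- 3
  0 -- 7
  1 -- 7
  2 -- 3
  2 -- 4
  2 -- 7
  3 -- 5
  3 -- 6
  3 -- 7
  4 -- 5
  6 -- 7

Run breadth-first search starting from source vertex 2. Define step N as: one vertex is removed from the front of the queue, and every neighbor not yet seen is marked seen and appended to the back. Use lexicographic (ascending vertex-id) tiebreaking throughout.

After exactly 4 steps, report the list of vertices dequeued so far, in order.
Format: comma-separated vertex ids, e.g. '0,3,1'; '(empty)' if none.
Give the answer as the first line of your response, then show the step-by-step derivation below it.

2,3,4,7

step 1: dequeue 2; queue=[3,4,7]; order=2
step 2: dequeue 3; queue=[4,7,0,5,6]; order=2,3
step 3: dequeue 4; queue=[7,0,5,6]; order=2,3,4
step 4: dequeue 7; queue=[0,5,6,1]; order=2,3,4,7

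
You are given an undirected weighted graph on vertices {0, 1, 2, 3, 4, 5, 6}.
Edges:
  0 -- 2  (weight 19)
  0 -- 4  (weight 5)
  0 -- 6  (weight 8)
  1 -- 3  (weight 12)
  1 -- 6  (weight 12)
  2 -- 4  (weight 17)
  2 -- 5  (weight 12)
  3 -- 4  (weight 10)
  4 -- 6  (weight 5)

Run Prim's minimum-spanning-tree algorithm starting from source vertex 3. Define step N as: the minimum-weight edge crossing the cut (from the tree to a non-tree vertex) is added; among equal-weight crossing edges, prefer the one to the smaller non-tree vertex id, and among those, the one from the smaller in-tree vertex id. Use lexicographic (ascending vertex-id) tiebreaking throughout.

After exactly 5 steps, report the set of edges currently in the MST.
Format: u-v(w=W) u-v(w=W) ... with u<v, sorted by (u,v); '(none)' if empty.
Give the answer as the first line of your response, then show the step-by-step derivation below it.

0-4(w=5) 1-3(w=12) 2-4(w=17) 3-4(w=10) 4-6(w=5)

step 1: add edge 3-4 (w=10); MST = {3-4(w=10)}
step 2: add edge 0-4 (w=5); MST = {0-4(w=5) 3-4(w=10)}
step 3: add edge 4-6 (w=5); MST = {0-4(w=5) 3-4(w=10) 4-6(w=5)}
step 4: add edge 1-3 (w=12); MST = {0-4(w=5) 1-3(w=12) 3-4(w=10) 4-6(w=5)}
step 5: add edge 2-4 (w=17); MST = {0-4(w=5) 1-3(w=12) 2-4(w=17) 3-4(w=10) 4-6(w=5)}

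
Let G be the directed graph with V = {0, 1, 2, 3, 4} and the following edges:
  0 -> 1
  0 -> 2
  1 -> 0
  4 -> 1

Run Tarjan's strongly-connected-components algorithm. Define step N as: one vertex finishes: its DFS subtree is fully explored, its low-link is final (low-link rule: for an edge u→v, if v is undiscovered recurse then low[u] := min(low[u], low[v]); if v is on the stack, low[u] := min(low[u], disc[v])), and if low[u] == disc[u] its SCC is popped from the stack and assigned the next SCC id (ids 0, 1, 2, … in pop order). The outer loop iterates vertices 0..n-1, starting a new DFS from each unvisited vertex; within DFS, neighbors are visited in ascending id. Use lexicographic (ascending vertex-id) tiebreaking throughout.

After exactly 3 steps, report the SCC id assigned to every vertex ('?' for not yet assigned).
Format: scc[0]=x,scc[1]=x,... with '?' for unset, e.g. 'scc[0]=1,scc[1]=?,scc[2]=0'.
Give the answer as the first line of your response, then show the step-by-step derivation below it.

scc[0]=1,scc[1]=1,scc[2]=0,scc[3]=?,scc[4]=?

step 1: low=(low[0]=0,low[1]=0,low[2]=?,low[3]=?,low[4]=?); scc=(scc[0]=?,scc[1]=?,scc[2]=?,scc[3]=?,scc[4]=?)
step 2: low=(low[0]=0,low[1]=0,low[2]=2,low[3]=?,low[4]=?); scc=(scc[0]=?,scc[1]=?,scc[2]=0,scc[3]=?,scc[4]=?)
step 3: low=(low[0]=0,low[1]=0,low[2]=2,low[3]=?,low[4]=?); scc=(scc[0]=1,scc[1]=1,scc[2]=0,scc[3]=?,scc[4]=?)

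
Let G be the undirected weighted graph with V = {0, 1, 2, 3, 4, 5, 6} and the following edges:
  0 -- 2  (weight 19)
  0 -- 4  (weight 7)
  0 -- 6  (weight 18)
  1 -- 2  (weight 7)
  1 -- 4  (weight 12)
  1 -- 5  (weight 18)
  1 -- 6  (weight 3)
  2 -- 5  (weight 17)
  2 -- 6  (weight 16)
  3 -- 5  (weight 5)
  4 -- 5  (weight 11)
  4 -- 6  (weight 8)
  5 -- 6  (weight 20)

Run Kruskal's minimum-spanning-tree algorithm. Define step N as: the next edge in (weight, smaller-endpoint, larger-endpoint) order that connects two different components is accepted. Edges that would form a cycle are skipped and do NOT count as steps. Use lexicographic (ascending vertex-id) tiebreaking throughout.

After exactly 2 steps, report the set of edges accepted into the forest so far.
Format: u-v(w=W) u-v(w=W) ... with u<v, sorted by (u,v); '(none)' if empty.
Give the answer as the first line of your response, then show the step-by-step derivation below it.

1-6(w=3) 3-5(w=5)

step 1: add edge 1-6 (w=3); MST = {1-6(w=3)}
step 2: add edge 3-5 (w=5); MST = {1-6(w=3) 3-5(w=5)}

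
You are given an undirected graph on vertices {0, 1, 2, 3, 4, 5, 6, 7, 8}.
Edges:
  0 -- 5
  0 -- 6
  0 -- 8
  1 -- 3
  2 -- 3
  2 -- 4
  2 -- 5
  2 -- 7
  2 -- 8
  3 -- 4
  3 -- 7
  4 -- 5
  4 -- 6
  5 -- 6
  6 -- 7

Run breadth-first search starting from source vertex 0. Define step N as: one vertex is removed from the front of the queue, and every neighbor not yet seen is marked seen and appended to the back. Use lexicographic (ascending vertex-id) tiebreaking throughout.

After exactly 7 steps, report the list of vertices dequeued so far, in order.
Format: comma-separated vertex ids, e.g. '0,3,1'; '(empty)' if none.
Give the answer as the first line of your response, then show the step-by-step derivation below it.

0,5,6,8,2,4,7

step 1: dequeue 0; queue=[5,6,8]; order=0
step 2: dequeue 5; queue=[6,8,2,4]; order=0,5
step 3: dequeue 6; queue=[8,2,4,7]; order=0,5,6
step 4: dequeue 8; queue=[2,4,7]; order=0,5,6,8
step 5: dequeue 2; queue=[4,7,3]; order=0,5,6,8,2
step 6: dequeue 4; queue=[7,3]; order=0,5,6,8,2,4
step 7: dequeue 7; queue=[3]; order=0,5,6,8,2,4,7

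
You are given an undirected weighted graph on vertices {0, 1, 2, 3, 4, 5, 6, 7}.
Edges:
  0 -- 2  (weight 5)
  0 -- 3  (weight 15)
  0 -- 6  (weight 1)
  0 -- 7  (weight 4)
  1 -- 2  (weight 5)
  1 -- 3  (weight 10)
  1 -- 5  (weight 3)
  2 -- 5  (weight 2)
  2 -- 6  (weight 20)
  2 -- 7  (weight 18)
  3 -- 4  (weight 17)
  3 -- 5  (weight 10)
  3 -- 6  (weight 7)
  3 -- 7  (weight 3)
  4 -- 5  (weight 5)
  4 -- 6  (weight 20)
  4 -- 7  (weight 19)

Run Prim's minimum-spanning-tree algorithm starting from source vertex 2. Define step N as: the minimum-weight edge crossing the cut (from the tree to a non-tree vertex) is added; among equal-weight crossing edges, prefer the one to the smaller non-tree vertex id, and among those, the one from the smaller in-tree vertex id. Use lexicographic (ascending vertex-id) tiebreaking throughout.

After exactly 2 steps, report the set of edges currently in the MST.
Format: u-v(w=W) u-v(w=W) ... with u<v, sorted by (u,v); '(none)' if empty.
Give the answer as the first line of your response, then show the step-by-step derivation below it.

1-5(w=3) 2-5(w=2)

step 1: add edge 2-5 (w=2); MST = {2-5(w=2)}
step 2: add edge 1-5 (w=3); MST = {1-5(w=3) 2-5(w=2)}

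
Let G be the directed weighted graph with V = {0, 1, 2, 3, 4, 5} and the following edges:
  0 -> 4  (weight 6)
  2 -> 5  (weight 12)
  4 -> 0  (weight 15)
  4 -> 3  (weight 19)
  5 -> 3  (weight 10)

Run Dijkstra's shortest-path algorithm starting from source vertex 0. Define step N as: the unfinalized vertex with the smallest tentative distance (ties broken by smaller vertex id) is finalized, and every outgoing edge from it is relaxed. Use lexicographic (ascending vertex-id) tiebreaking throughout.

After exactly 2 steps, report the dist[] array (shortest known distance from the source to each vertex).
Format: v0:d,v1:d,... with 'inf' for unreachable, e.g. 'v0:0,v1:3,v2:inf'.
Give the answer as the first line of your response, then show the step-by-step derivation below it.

v0:0,v1:inf,v2:inf,v3:25,v4:6,v5:inf

step 1: dist = v0:0,v1:inf,v2:inf,v3:inf,v4:6,v5:inf
step 2: dist = v0:0,v1:inf,v2:inf,v3:25,v4:6,v5:inf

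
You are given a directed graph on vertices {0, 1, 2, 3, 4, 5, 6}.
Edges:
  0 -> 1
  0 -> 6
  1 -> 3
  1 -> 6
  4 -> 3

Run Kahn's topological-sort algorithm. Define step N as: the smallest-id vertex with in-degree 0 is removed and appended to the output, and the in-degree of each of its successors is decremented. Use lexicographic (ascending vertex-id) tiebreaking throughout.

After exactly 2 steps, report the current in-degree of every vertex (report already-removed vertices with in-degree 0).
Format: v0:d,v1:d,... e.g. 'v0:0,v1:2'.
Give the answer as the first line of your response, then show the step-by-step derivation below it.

v0:0,v1:0,v2:0,v3:1,v4:0,v5:0,v6:0

step 1: output 0; order=[0]; indeg=(0,0,0,2,0,0,1)
step 2: output 1; order=[0,1]; indeg=(0,0,0,1,0,0,0)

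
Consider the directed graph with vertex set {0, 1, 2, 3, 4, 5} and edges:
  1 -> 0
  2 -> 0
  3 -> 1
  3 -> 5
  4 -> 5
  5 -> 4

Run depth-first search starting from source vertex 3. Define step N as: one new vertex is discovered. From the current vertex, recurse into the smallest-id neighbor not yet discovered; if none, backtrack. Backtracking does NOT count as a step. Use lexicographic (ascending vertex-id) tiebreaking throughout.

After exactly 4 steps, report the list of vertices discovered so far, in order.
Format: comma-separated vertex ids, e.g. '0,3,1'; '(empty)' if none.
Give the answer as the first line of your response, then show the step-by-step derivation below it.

3,1,0,5

step 1: discover 3; path=3; order=3
step 2: discover 1; path=3>1; order=3,1
step 3: discover 0; path=3>1>0; order=3,1,0
step 4: discover 5; path=3>5; order=3,1,0,5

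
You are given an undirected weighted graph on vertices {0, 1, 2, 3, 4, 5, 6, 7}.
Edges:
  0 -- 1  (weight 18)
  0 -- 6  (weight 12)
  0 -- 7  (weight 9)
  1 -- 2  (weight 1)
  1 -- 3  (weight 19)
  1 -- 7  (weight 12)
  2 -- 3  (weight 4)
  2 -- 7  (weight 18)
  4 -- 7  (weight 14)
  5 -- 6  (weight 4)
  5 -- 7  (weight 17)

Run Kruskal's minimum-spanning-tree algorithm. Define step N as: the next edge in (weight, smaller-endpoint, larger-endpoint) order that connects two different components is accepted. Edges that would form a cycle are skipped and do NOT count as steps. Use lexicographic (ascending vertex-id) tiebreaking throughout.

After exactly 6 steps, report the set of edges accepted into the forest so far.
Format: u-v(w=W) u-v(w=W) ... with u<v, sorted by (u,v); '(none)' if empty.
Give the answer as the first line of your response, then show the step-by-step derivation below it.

0-6(w=12) 0-7(w=9) 1-2(w=1) 1-7(w=12) 2-3(w=4) 5-6(w=4)

step 1: add edge 1-2 (w=1); MST = {1-2(w=1)}
step 2: add edge 2-3 (w=4); MST = {1-2(w=1) 2-3(w=4)}
step 3: add edge 5-6 (w=4); MST = {1-2(w=1) 2-3(w=4) 5-6(w=4)}
step 4: add edge 0-7 (w=9); MST = {0-7(w=9) 1-2(w=1) 2-3(w=4) 5-6(w=4)}
step 5: add edge 0-6 (w=12); MST = {0-6(w=12) 0-7(w=9) 1-2(w=1) 2-3(w=4) 5-6(w=4)}
step 6: add edge 1-7 (w=12); MST = {0-6(w=12) 0-7(w=9) 1-2(w=1) 1-7(w=12) 2-3(w=4) 5-6(w=4)}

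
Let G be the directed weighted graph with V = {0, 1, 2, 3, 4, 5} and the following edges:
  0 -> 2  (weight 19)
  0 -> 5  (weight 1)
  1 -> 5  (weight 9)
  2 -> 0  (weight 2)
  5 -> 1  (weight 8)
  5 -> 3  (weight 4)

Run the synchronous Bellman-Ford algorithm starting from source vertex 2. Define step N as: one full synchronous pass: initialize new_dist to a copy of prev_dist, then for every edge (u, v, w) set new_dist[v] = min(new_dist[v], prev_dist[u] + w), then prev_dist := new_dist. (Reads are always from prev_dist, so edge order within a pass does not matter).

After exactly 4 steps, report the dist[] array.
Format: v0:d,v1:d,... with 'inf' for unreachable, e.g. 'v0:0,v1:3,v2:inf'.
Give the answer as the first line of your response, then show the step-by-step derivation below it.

v0:2,v1:11,v2:0,v3:7,v4:inf,v5:3

step 1: dist = v0:2,v1:inf,v2:0,v3:inf,v4:inf,v5:inf
step 2: dist = v0:2,v1:inf,v2:0,v3:inf,v4:inf,v5:3
step 3: dist = v0:2,v1:11,v2:0,v3:7,v4:inf,v5:3
step 4: dist = v0:2,v1:11,v2:0,v3:7,v4:inf,v5:3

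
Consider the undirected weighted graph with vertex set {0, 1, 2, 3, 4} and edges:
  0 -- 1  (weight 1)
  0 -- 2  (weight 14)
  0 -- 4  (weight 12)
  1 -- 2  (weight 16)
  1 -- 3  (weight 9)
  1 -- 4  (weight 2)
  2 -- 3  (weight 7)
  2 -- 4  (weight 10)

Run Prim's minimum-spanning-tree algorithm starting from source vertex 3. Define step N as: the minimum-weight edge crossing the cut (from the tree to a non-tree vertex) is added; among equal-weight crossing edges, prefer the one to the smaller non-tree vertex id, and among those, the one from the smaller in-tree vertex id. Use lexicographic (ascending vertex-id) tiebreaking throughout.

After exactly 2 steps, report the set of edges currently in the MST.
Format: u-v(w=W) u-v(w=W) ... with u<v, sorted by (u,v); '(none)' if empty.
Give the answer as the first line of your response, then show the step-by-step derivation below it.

1-3(w=9) 2-3(w=7)

step 1: add edge 2-3 (w=7); MST = {2-3(w=7)}
step 2: add edge 1-3 (w=9); MST = {1-3(w=9) 2-3(w=7)}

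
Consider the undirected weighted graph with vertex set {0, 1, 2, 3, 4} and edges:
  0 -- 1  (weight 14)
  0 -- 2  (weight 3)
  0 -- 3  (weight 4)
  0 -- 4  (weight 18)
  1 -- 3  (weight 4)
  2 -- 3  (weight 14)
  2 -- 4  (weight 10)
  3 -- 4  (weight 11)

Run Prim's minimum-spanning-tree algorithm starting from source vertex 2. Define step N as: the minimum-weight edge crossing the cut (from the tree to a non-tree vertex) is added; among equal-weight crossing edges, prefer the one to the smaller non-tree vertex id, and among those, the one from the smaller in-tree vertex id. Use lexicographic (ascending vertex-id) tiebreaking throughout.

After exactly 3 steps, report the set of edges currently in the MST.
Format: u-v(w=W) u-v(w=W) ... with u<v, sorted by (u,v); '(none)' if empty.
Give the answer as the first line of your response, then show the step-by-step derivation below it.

0-2(w=3) 0-3(w=4) 1-3(w=4)

step 1: add edge 0-2 (w=3); MST = {0-2(w=3)}
step 2: add edge 0-3 (w=4); MST = {0-2(w=3) 0-3(w=4)}
step 3: add edge 1-3 (w=4); MST = {0-2(w=3) 0-3(w=4) 1-3(w=4)}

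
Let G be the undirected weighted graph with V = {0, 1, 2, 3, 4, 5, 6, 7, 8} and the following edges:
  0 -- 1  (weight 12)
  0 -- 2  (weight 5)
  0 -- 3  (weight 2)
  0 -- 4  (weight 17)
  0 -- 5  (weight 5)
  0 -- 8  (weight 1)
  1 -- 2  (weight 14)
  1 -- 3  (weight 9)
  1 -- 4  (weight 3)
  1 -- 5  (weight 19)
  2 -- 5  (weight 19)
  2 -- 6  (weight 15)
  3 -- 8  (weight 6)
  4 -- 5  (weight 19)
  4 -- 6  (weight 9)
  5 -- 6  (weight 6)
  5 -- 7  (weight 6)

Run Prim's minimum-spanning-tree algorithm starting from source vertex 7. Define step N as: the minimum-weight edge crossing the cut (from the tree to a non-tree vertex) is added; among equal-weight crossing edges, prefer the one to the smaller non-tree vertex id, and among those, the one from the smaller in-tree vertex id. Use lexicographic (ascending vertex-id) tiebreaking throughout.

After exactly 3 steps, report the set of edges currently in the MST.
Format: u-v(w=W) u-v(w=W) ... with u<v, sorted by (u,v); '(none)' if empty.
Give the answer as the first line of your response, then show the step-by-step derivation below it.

0-5(w=5) 0-8(w=1) 5-7(w=6)

step 1: add edge 5-7 (w=6); MST = {5-7(w=6)}
step 2: add edge 0-5 (w=5); MST = {0-5(w=5) 5-7(w=6)}
step 3: add edge 0-8 (w=1); MST = {0-5(w=5) 0-8(w=1) 5-7(w=6)}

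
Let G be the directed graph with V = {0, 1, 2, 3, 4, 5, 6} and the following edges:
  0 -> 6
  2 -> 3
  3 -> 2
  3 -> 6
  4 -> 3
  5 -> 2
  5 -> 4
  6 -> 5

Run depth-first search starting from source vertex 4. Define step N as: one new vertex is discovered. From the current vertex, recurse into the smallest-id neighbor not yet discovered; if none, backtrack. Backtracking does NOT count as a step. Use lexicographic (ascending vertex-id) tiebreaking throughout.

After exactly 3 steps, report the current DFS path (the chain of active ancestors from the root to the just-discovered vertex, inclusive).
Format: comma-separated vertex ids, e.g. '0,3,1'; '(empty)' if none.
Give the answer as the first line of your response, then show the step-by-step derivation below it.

4,3,2

step 1: discover 4; path=4; order=4
step 2: discover 3; path=4>3; order=4,3
step 3: discover 2; path=4>3>2; order=4,3,2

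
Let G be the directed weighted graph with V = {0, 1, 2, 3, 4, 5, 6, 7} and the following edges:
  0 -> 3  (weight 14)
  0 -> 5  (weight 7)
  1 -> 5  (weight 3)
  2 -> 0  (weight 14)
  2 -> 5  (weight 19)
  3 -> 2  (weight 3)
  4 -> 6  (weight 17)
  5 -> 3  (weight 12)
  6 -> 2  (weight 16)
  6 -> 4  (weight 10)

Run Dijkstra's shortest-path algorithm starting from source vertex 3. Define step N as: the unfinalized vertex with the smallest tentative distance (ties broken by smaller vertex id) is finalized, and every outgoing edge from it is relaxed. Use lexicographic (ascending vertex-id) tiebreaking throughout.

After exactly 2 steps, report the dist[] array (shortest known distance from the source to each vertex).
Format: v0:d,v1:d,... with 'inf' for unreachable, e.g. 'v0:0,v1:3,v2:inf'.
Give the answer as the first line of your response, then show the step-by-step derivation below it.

v0:17,v1:inf,v2:3,v3:0,v4:inf,v5:22,v6:inf,v7:inf

step 1: dist = v0:inf,v1:inf,v2:3,v3:0,v4:inf,v5:inf,v6:inf,v7:inf
step 2: dist = v0:17,v1:inf,v2:3,v3:0,v4:inf,v5:22,v6:inf,v7:inf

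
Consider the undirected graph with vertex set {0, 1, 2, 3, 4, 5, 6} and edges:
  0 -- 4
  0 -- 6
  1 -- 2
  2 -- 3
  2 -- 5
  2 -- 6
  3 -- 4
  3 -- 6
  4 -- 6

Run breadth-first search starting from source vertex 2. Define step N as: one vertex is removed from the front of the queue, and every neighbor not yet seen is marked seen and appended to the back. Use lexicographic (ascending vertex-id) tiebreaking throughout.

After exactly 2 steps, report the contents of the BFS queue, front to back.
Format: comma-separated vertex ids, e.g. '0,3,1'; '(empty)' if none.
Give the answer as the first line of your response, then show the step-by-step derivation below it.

3,5,6

step 1: dequeue 2; queue=[1,3,5,6]; order=2
step 2: dequeue 1; queue=[3,5,6]; order=2,1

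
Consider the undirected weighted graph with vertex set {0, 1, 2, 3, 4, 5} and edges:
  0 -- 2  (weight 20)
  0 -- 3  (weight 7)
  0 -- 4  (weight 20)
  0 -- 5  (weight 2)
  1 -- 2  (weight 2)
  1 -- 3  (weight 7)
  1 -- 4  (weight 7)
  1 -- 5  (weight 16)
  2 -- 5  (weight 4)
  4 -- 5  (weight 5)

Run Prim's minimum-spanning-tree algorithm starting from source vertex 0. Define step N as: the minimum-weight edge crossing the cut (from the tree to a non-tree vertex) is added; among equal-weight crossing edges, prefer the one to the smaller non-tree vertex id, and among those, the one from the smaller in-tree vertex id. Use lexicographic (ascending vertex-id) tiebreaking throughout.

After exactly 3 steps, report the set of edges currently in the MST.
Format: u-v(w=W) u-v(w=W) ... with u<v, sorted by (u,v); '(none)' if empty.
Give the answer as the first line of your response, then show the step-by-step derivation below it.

0-5(w=2) 1-2(w=2) 2-5(w=4)

step 1: add edge 0-5 (w=2); MST = {0-5(w=2)}
step 2: add edge 2-5 (w=4); MST = {0-5(w=2) 2-5(w=4)}
step 3: add edge 1-2 (w=2); MST = {0-5(w=2) 1-2(w=2) 2-5(w=4)}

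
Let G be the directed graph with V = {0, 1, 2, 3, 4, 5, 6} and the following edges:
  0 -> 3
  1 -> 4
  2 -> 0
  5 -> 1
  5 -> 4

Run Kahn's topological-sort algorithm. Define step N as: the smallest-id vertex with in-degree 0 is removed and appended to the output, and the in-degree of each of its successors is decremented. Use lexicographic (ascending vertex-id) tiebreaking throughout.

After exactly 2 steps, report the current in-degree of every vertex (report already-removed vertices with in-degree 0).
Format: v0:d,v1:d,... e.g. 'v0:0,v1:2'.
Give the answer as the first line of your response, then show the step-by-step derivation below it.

v0:0,v1:1,v2:0,v3:0,v4:2,v5:0,v6:0

step 1: output 2; order=[2]; indeg=(0,1,0,1,2,0,0)
step 2: output 0; order=[2,0]; indeg=(0,1,0,0,2,0,0)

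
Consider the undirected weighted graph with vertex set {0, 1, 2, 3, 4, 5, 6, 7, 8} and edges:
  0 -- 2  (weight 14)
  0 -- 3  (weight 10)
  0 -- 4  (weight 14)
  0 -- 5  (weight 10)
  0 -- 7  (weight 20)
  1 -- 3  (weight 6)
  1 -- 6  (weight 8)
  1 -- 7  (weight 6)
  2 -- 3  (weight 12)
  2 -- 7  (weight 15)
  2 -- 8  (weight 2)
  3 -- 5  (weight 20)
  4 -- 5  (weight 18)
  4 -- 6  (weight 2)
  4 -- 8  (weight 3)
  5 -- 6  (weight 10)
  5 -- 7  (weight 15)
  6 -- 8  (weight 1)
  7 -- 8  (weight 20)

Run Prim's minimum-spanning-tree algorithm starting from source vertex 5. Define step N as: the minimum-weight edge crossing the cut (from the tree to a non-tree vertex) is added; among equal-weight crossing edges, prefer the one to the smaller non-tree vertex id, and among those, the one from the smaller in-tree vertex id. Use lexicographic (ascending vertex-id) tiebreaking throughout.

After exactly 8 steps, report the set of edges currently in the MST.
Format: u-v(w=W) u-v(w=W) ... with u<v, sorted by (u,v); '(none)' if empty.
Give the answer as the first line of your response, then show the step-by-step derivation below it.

0-3(w=10) 0-5(w=10) 1-3(w=6) 1-6(w=8) 1-7(w=6) 2-8(w=2) 4-6(w=2) 6-8(w=1)

step 1: add edge 0-5 (w=10); MST = {0-5(w=10)}
step 2: add edge 0-3 (w=10); MST = {0-3(w=10) 0-5(w=10)}
step 3: add edge 1-3 (w=6); MST = {0-3(w=10) 0-5(w=10) 1-3(w=6)}
step 4: add edge 1-7 (w=6); MST = {0-3(w=10) 0-5(w=10) 1-3(w=6) 1-7(w=6)}
step 5: add edge 1-6 (w=8); MST = {0-3(w=10) 0-5(w=10) 1-3(w=6) 1-6(w=8) 1-7(w=6)}
step 6: add edge 6-8 (w=1); MST = {0-3(w=10) 0-5(w=10) 1-3(w=6) 1-6(w=8) 1-7(w=6) 6-8(w=1)}
step 7: add edge 2-8 (w=2); MST = {0-3(w=10) 0-5(w=10) 1-3(w=6) 1-6(w=8) 1-7(w=6) 2-8(w=2) 6-8(w=1)}
step 8: add edge 4-6 (w=2); MST = {0-3(w=10) 0-5(w=10) 1-3(w=6) 1-6(w=8) 1-7(w=6) 2-8(w=2) 4-6(w=2) 6-8(w=1)}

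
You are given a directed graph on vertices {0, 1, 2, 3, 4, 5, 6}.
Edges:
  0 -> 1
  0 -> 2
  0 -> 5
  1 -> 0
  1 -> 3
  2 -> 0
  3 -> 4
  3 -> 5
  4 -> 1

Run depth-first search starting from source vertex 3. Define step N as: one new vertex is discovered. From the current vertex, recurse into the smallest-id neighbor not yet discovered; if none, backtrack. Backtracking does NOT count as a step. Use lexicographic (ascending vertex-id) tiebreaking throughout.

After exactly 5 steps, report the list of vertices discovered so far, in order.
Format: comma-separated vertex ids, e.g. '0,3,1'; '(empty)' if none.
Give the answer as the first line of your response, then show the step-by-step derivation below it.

3,4,1,0,2

step 1: discover 3; path=3; order=3
step 2: discover 4; path=3>4; order=3,4
step 3: discover 1; path=3>4>1; order=3,4,1
step 4: discover 0; path=3>4>1>0; order=3,4,1,0
step 5: discover 2; path=3>4>1>0>2; order=3,4,1,0,2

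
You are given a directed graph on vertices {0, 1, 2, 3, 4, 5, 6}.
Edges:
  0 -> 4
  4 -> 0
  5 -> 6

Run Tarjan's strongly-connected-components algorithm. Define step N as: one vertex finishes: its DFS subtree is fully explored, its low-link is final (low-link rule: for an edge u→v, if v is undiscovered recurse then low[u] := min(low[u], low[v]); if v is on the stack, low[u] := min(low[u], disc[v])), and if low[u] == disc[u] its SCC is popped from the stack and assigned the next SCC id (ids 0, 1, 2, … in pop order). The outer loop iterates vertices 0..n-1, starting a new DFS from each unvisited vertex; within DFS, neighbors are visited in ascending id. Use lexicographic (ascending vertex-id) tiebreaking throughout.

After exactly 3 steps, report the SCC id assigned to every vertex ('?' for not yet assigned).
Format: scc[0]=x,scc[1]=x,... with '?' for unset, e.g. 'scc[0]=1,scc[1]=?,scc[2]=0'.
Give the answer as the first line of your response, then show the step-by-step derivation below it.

scc[0]=0,scc[1]=1,scc[2]=?,scc[3]=?,scc[4]=0,scc[5]=?,scc[6]=?

step 1: low=(low[0]=0,low[1]=?,low[2]=?,low[3]=?,low[4]=0,low[5]=?,low[6]=?); scc=(scc[0]=?,scc[1]=?,scc[2]=?,scc[3]=?,scc[4]=?,scc[5]=?,scc[6]=?)
step 2: low=(low[0]=0,low[1]=?,low[2]=?,low[3]=?,low[4]=0,low[5]=?,low[6]=?); scc=(scc[0]=0,scc[1]=?,scc[2]=?,scc[3]=?,scc[4]=0,scc[5]=?,scc[6]=?)
step 3: low=(low[0]=0,low[1]=2,low[2]=?,low[3]=?,low[4]=0,low[5]=?,low[6]=?); scc=(scc[0]=0,scc[1]=1,scc[2]=?,scc[3]=?,scc[4]=0,scc[5]=?,scc[6]=?)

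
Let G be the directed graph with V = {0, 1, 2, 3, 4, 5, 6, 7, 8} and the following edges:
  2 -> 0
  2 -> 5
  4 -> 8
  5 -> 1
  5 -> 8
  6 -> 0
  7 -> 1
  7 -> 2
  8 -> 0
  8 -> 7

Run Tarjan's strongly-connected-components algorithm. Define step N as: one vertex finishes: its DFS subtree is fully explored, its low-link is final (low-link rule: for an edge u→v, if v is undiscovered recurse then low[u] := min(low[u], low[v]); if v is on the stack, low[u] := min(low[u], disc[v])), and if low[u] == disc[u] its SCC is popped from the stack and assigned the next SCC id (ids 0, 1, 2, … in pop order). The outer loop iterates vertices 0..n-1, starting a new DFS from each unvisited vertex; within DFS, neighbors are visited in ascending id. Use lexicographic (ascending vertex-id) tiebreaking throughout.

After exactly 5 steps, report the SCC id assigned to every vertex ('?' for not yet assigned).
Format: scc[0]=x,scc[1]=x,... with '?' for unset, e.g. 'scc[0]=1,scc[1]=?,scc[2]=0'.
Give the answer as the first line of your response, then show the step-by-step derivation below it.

scc[0]=0,scc[1]=1,scc[2]=?,scc[3]=?,scc[4]=?,scc[5]=?,scc[6]=?,scc[7]=?,scc[8]=?

step 1: low=(low[0]=0,low[1]=?,low[2]=?,low[3]=?,low[4]=?,low[5]=?,low[6]=?,low[7]=?,low[8]=?); scc=(scc[0]=0,scc[1]=?,scc[2]=?,scc[3]=?,scc[4]=?,scc[5]=?,scc[6]=?,scc[7]=?,scc[8]=?)
step 2: low=(low[0]=0,low[1]=1,low[2]=?,low[3]=?,low[4]=?,low[5]=?,low[6]=?,low[7]=?,low[8]=?); scc=(scc[0]=0,scc[1]=1,scc[2]=?,scc[3]=?,scc[4]=?,scc[5]=?,scc[6]=?,scc[7]=?,scc[8]=?)
step 3: low=(low[0]=0,low[1]=1,low[2]=2,low[3]=?,low[4]=?,low[5]=3,low[6]=?,low[7]=2,low[8]=4); scc=(scc[0]=0,scc[1]=1,scc[2]=?,scc[3]=?,scc[4]=?,scc[5]=?,scc[6]=?,scc[7]=?,scc[8]=?)
step 4: low=(low[0]=0,low[1]=1,low[2]=2,low[3]=?,low[4]=?,low[5]=3,low[6]=?,low[7]=2,low[8]=2); scc=(scc[0]=0,scc[1]=1,scc[2]=?,scc[3]=?,scc[4]=?,scc[5]=?,scc[6]=?,scc[7]=?,scc[8]=?)
step 5: low=(low[0]=0,low[1]=1,low[2]=2,low[3]=?,low[4]=?,low[5]=2,low[6]=?,low[7]=2,low[8]=2); scc=(scc[0]=0,scc[1]=1,scc[2]=?,scc[3]=?,scc[4]=?,scc[5]=?,scc[6]=?,scc[7]=?,scc[8]=?)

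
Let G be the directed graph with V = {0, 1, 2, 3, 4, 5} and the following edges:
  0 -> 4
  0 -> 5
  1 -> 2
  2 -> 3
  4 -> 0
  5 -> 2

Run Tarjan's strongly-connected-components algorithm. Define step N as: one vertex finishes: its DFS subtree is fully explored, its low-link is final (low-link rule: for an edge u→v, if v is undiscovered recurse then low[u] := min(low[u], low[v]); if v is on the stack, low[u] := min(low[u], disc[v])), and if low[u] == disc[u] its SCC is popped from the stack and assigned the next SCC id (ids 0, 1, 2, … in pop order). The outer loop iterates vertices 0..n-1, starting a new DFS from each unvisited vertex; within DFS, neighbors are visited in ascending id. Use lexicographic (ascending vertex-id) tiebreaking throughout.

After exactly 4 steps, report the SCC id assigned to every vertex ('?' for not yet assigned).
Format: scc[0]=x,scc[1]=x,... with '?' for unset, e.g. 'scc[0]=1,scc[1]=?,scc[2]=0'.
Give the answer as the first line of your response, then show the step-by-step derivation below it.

scc[0]=?,scc[1]=?,scc[2]=1,scc[3]=0,scc[4]=?,scc[5]=2

step 1: low=(low[0]=0,low[1]=?,low[2]=?,low[3]=?,low[4]=0,low[5]=?); scc=(scc[0]=?,scc[1]=?,scc[2]=?,scc[3]=?,scc[4]=?,scc[5]=?)
step 2: low=(low[0]=0,low[1]=?,low[2]=3,low[3]=4,low[4]=0,low[5]=2); scc=(scc[0]=?,scc[1]=?,scc[2]=?,scc[3]=0,scc[4]=?,scc[5]=?)
step 3: low=(low[0]=0,low[1]=?,low[2]=3,low[3]=4,low[4]=0,low[5]=2); scc=(scc[0]=?,scc[1]=?,scc[2]=1,scc[3]=0,scc[4]=?,scc[5]=?)
step 4: low=(low[0]=0,low[1]=?,low[2]=3,low[3]=4,low[4]=0,low[5]=2); scc=(scc[0]=?,scc[1]=?,scc[2]=1,scc[3]=0,scc[4]=?,scc[5]=2)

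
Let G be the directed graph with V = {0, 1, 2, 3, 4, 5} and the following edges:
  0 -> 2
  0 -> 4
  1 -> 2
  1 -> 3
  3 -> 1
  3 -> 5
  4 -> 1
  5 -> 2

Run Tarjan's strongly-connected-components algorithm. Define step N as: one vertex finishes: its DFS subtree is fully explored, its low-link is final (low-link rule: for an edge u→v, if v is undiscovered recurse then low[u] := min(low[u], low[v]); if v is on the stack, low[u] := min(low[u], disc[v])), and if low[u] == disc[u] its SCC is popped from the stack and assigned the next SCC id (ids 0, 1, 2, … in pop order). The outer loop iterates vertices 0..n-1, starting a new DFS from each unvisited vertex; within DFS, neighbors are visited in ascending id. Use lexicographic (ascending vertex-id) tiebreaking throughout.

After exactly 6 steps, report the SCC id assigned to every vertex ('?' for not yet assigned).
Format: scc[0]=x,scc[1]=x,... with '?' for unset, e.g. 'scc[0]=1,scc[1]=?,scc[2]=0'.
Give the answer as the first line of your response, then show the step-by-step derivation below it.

scc[0]=4,scc[1]=2,scc[2]=0,scc[3]=2,scc[4]=3,scc[5]=1

step 1: low=(low[0]=0,low[1]=?,low[2]=1,low[3]=?,low[4]=?,low[5]=?); scc=(scc[0]=?,scc[1]=?,scc[2]=0,scc[3]=?,scc[4]=?,scc[5]=?)
step 2: low=(low[0]=0,low[1]=3,low[2]=1,low[3]=3,low[4]=2,low[5]=5); scc=(scc[0]=?,scc[1]=?,scc[2]=0,scc[3]=?,scc[4]=?,scc[5]=1)
step 3: low=(low[0]=0,low[1]=3,low[2]=1,low[3]=3,low[4]=2,low[5]=5); scc=(scc[0]=?,scc[1]=?,scc[2]=0,scc[3]=?,scc[4]=?,scc[5]=1)
step 4: low=(low[0]=0,low[1]=3,low[2]=1,low[3]=3,low[4]=2,low[5]=5); scc=(scc[0]=?,scc[1]=2,scc[2]=0,scc[3]=2,scc[4]=?,scc[5]=1)
step 5: low=(low[0]=0,low[1]=3,low[2]=1,low[3]=3,low[4]=2,low[5]=5); scc=(scc[0]=?,scc[1]=2,scc[2]=0,scc[3]=2,scc[4]=3,scc[5]=1)
step 6: low=(low[0]=0,low[1]=3,low[2]=1,low[3]=3,low[4]=2,low[5]=5); scc=(scc[0]=4,scc[1]=2,scc[2]=0,scc[3]=2,scc[4]=3,scc[5]=1)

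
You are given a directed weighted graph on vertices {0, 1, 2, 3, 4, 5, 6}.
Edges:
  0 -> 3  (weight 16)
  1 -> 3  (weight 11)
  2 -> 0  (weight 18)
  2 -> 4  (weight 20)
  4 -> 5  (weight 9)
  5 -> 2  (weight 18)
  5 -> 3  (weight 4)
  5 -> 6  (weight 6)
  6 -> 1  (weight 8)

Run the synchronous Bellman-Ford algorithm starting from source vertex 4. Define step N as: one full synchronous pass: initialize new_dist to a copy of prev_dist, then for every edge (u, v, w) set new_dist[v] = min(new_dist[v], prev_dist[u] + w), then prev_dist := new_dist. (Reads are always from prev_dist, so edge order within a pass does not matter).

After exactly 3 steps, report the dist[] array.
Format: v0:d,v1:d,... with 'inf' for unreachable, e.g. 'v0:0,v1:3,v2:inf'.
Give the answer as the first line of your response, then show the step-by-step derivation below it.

v0:45,v1:23,v2:27,v3:13,v4:0,v5:9,v6:15

step 1: dist = v0:inf,v1:inf,v2:inf,v3:inf,v4:0,v5:9,v6:inf
step 2: dist = v0:inf,v1:inf,v2:27,v3:13,v4:0,v5:9,v6:15
step 3: dist = v0:45,v1:23,v2:27,v3:13,v4:0,v5:9,v6:15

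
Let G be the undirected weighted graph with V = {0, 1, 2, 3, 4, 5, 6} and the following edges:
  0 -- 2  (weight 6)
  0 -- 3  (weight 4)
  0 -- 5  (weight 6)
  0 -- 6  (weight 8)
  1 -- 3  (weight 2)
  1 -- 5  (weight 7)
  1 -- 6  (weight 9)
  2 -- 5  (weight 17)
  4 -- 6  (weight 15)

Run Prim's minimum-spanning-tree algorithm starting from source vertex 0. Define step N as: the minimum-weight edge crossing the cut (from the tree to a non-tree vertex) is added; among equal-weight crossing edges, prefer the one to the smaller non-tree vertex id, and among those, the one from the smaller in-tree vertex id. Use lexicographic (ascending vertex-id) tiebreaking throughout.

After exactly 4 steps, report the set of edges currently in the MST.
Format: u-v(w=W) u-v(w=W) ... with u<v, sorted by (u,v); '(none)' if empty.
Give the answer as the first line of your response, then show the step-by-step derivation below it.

0-2(w=6) 0-3(w=4) 0-5(w=6) 1-3(w=2)

step 1: add edge 0-3 (w=4); MST = {0-3(w=4)}
step 2: add edge 1-3 (w=2); MST = {0-3(w=4) 1-3(w=2)}
step 3: add edge 0-2 (w=6); MST = {0-2(w=6) 0-3(w=4) 1-3(w=2)}
step 4: add edge 0-5 (w=6); MST = {0-2(w=6) 0-3(w=4) 0-5(w=6) 1-3(w=2)}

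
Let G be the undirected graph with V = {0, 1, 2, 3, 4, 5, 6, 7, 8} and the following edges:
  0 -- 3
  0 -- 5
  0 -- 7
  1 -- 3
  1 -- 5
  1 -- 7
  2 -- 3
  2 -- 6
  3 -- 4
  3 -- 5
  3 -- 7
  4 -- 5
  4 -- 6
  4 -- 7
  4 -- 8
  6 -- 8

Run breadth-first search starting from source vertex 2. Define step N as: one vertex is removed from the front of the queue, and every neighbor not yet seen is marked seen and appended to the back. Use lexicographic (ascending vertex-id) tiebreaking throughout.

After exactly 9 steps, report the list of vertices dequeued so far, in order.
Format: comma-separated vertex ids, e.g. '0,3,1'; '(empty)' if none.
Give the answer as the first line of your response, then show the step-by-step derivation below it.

2,3,6,0,1,4,5,7,8

step 1: dequeue 2; queue=[3,6]; order=2
step 2: dequeue 3; queue=[6,0,1,4,5,7]; order=2,3
step 3: dequeue 6; queue=[0,1,4,5,7,8]; order=2,3,6
step 4: dequeue 0; queue=[1,4,5,7,8]; order=2,3,6,0
step 5: dequeue 1; queue=[4,5,7,8]; order=2,3,6,0,1
step 6: dequeue 4; queue=[5,7,8]; order=2,3,6,0,1,4
step 7: dequeue 5; queue=[7,8]; order=2,3,6,0,1,4,5
step 8: dequeue 7; queue=[8]; order=2,3,6,0,1,4,5,7
step 9: dequeue 8; queue=[(empty)]; order=2,3,6,0,1,4,5,7,8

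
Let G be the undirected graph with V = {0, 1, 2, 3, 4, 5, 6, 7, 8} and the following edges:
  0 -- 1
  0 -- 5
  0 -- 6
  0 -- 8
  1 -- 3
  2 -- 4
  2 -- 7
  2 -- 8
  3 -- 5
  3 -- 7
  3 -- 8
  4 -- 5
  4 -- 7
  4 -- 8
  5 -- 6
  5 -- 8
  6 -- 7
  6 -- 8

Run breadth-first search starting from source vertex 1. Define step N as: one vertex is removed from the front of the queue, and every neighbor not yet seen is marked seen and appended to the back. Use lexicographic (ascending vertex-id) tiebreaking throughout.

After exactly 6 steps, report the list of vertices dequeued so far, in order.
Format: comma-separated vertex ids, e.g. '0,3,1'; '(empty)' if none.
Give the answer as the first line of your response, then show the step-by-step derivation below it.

1,0,3,5,6,8

step 1: dequeue 1; queue=[0,3]; order=1
step 2: dequeue 0; queue=[3,5,6,8]; order=1,0
step 3: dequeue 3; queue=[5,6,8,7]; order=1,0,3
step 4: dequeue 5; queue=[6,8,7,4]; order=1,0,3,5
step 5: dequeue 6; queue=[8,7,4]; order=1,0,3,5,6
step 6: dequeue 8; queue=[7,4,2]; order=1,0,3,5,6,8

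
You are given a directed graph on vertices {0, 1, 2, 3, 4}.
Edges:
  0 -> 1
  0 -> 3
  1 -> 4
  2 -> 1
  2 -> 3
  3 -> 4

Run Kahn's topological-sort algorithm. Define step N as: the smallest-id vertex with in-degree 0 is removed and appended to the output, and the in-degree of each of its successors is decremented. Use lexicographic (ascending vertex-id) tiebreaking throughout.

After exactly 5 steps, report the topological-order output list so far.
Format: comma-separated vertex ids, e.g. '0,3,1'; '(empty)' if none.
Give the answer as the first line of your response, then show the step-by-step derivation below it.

0,2,1,3,4

step 1: output 0; order=[0]; indeg=(0,1,0,1,2)
step 2: output 2; order=[0,2]; indeg=(0,0,0,0,2)
step 3: output 1; order=[0,2,1]; indeg=(0,0,0,0,1)
step 4: output 3; order=[0,2,1,3]; indeg=(0,0,0,0,0)
step 5: output 4; order=[0,2,1,3,4]; indeg=(0,0,0,0,0)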